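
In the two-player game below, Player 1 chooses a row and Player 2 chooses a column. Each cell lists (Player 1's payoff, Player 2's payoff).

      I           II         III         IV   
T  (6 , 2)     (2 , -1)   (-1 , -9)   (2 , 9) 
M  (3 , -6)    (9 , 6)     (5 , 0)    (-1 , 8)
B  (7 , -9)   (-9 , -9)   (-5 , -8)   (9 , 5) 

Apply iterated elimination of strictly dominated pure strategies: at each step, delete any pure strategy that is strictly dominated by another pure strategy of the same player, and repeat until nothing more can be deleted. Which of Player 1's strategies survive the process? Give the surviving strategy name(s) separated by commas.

Column I is eliminated: IV beats it against every remaining row (T: 9>2, M: 8>-6, B: 5>-9).
For Player 2, IV strictly dominates II on the remaining rows (T: 9>-1, M: 8>6, B: 5>-9); eliminate II.
Player 2's strategy III is strictly dominated by IV (T: 9>-9, M: 8>0, B: 5>-8) and is removed.
Row T is eliminated: B beats it against every remaining column (IV: 9>2).
For Player 1, B strictly dominates M on the remaining columns (IV: 9>-1); eliminate M.
Among the remaining strategies, none is strictly dominated by another pure strategy of the same player, so the elimination stops.
Surviving strategies — Player 1: {B}; Player 2: {IV}.

B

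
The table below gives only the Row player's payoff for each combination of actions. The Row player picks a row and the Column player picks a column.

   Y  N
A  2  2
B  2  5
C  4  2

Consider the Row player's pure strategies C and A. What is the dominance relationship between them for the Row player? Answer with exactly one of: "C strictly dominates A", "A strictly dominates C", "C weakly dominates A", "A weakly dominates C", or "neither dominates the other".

C weakly dominates A

C's payoffs vs A's, by the Column player's action — Y: 4>2, N: 2=2.
C is at least as good everywhere and strictly better somewhere (tied only at N), so C weakly but not strictly dominates A.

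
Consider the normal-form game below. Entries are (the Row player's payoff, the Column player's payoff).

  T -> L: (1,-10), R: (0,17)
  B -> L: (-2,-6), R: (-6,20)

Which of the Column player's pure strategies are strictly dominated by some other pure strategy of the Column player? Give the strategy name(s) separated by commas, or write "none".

R strictly dominates L — T: 17>-10, B: 20>-6.
Nothing dominates R: L at T (17>-10).

L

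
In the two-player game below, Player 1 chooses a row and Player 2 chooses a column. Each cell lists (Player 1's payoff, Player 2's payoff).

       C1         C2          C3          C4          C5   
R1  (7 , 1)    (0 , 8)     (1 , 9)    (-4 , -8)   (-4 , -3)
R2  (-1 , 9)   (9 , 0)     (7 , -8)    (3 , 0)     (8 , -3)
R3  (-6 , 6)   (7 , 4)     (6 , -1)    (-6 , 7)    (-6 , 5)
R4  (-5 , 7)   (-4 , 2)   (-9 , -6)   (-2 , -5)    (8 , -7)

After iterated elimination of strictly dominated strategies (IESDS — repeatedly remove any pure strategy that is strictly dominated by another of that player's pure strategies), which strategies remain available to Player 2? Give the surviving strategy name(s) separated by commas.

Player 1's strategy R3 is strictly dominated by R2 (C1: -1>-6, C2: 9>7, C3: 7>6, C4: 3>-6, C5: 8>-6) and is removed.
Column C4 is eliminated: C1 beats it against every remaining row (R1: 1>-8, R2: 9>0, R4: 7>-5).
For Player 2, C1 strictly dominates C5 on the remaining rows (R1: 1>-3, R2: 9>-3, R4: 7>-7); eliminate C5.
For Player 1, R1 strictly dominates R4 on the remaining columns (C1: 7>-5, C2: 0>-4, C3: 1>-9); eliminate R4.
Among the remaining strategies, none is strictly dominated by another pure strategy of the same player, so the elimination stops.
Surviving strategies — Player 1: {R1, R2}; Player 2: {C1, C2, C3}.

C1, C2, C3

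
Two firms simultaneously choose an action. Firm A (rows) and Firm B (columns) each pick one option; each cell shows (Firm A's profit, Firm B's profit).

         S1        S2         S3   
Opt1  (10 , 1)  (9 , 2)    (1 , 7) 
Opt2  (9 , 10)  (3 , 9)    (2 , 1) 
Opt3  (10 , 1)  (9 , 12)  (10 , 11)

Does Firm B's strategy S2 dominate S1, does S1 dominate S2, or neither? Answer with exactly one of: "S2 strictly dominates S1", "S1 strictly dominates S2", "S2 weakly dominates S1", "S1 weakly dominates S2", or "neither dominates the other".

neither dominates the other

S2's payoffs vs S1's, by Firm A's action — Opt1: 2>1, Opt2: 9<10, Opt3: 12>1.
S2 does better at Opt1, Opt3 but worse at Opt2; neither strategy dominates the other.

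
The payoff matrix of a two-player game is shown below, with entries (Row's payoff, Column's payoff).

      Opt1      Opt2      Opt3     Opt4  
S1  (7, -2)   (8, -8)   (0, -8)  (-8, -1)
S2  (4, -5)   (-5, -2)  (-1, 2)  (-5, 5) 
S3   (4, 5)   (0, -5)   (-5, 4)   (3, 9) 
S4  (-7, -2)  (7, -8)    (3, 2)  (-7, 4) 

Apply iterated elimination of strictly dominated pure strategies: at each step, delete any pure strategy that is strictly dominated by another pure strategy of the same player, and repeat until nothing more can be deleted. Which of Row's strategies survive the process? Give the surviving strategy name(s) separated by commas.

S3

For Column, Opt4 strictly dominates Opt1 on the remaining rows (S1: -1>-2, S2: 5>-5, S3: 9>5, S4: 4>-2); eliminate Opt1.
For Column, Opt4 strictly dominates Opt2 on the remaining rows (S1: -1>-8, S2: 5>-2, S3: 9>-5, S4: 4>-8); eliminate Opt2.
Row's strategy S1 is strictly dominated by S4 (Opt3: 3>0, Opt4: -7>-8) and is removed.
Column's strategy Opt3 is strictly dominated by Opt4 (S2: 5>2, S3: 9>4, S4: 4>2) and is removed.
For Row, S3 strictly dominates S2 on the remaining columns (Opt4: 3>-5); eliminate S2.
For Row, S3 strictly dominates S4 on the remaining columns (Opt4: 3>-7); eliminate S4.
Among the remaining strategies, none is strictly dominated by another pure strategy of the same player, so the elimination stops.
Surviving strategies — Row: {S3}; Column: {Opt4}.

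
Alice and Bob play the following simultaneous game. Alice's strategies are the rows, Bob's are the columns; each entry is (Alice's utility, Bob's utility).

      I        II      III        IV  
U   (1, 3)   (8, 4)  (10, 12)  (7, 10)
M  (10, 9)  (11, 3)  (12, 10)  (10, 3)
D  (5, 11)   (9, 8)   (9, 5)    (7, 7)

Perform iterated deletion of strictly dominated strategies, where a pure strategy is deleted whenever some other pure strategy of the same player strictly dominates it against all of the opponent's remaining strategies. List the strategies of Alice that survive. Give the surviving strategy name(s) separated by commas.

M

Alice's strategy U is strictly dominated by M (I: 10>1, II: 11>8, III: 12>10, IV: 10>7) and is removed.
Alice's strategy D is strictly dominated by M (I: 10>5, II: 11>9, III: 12>9, IV: 10>7) and is removed.
For Bob, III strictly dominates I on the remaining rows (M: 10>9); eliminate I.
Bob's strategy II is strictly dominated by III (M: 10>3) and is removed.
Bob's strategy IV is strictly dominated by III (M: 10>3) and is removed.
Among the remaining strategies, none is strictly dominated by another pure strategy of the same player, so the elimination stops.
Surviving strategies — Alice: {M}; Bob: {III}.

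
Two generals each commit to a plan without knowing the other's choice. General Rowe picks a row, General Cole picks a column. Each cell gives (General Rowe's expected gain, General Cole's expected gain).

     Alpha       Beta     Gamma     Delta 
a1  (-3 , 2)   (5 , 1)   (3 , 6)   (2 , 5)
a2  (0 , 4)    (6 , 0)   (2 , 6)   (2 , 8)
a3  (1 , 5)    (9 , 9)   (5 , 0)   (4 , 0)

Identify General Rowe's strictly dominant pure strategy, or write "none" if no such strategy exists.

a3

a3 vs a1: Alpha: 1>-3, Beta: 9>5, Gamma: 5>3, Delta: 4>2.
a3 vs a2: Alpha: 1>0, Beta: 9>6, Gamma: 5>2, Delta: 4>2.
a3 strictly beats every other strategy against every opponent action, so it is strictly dominant.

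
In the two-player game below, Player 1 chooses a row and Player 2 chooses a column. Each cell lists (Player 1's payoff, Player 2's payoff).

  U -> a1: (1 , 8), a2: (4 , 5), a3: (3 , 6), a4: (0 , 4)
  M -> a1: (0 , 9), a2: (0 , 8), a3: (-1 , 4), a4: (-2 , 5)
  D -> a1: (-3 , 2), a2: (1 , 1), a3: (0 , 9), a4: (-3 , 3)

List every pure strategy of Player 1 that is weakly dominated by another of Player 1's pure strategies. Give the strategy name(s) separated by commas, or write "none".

Nothing dominates U: M at a1 (1>0); D at a1 (1>-3).
M is weakly dominated by U (a1: 1>0, a2: 4>0, a3: 3>-1, a4: 0>-2).
D: dominated, since U does at least as well everywhere (a1: 1>-3, a2: 4>1, a3: 3>0, a4: 0>-3).

M, D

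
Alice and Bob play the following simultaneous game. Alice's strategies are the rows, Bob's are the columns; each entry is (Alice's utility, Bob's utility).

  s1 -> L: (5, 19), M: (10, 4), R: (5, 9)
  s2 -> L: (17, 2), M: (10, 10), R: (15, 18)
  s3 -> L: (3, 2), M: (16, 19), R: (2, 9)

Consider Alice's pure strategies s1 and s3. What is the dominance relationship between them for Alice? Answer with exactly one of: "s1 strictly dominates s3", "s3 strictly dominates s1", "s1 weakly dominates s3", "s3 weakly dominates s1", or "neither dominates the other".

neither dominates the other

s1's payoffs vs s3's, by Bob's action — L: 5>3, M: 10<16, R: 5>2.
s1 does better at L, R but worse at M; neither strategy dominates the other.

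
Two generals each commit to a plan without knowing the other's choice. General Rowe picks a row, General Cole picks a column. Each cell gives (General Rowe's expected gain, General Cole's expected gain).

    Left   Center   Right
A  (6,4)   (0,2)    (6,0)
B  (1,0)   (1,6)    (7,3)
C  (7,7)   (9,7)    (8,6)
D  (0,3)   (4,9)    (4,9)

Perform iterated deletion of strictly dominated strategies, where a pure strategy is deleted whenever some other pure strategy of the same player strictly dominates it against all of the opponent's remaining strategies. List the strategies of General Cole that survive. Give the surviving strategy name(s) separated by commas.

Left, Center

General Rowe's strategy A is strictly dominated by C (Left: 7>6, Center: 9>0, Right: 8>6) and is removed.
For General Rowe, C strictly dominates B on the remaining columns (Left: 7>1, Center: 9>1, Right: 8>7); eliminate B.
General Rowe's strategy D is strictly dominated by C (Left: 7>0, Center: 9>4, Right: 8>4) and is removed.
For General Cole, Left strictly dominates Right on the remaining rows (C: 7>6); eliminate Right.
Among the remaining strategies, none is strictly dominated by another pure strategy of the same player, so the elimination stops.
Surviving strategies — General Rowe: {C}; General Cole: {Left, Center}.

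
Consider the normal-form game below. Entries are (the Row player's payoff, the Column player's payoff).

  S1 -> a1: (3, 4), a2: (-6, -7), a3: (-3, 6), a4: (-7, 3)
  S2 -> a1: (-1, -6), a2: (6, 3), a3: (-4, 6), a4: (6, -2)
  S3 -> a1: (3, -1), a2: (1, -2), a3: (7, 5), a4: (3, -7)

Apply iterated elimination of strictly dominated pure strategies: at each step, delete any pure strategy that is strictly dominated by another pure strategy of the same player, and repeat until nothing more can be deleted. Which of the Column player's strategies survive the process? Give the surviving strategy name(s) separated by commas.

a3

The Column player's strategy a1 is strictly dominated by a3 (S1: 6>4, S2: 6>-6, S3: 5>-1) and is removed.
For the Row player, S3 strictly dominates S1 on the remaining columns (a2: 1>-6, a3: 7>-3, a4: 3>-7); eliminate S1.
For the Column player, a3 strictly dominates a2 on the remaining rows (S2: 6>3, S3: 5>-2); eliminate a2.
For the Column player, a3 strictly dominates a4 on the remaining rows (S2: 6>-2, S3: 5>-7); eliminate a4.
Row S2 is eliminated: S3 beats it against every remaining column (a3: 7>-4).
Among the remaining strategies, none is strictly dominated by another pure strategy of the same player, so the elimination stops.
Surviving strategies — the Row player: {S3}; the Column player: {a3}.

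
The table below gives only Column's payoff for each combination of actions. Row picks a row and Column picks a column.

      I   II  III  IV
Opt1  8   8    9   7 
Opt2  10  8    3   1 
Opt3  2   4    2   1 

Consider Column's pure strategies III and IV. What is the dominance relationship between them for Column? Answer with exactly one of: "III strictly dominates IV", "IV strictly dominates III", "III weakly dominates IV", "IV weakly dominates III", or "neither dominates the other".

III strictly dominates IV

III's payoffs vs IV's, by Row's action — Opt1: 9>7, Opt2: 3>1, Opt3: 2>1.
III gives a strictly higher payoff against each choice by Row, so III strictly dominates IV.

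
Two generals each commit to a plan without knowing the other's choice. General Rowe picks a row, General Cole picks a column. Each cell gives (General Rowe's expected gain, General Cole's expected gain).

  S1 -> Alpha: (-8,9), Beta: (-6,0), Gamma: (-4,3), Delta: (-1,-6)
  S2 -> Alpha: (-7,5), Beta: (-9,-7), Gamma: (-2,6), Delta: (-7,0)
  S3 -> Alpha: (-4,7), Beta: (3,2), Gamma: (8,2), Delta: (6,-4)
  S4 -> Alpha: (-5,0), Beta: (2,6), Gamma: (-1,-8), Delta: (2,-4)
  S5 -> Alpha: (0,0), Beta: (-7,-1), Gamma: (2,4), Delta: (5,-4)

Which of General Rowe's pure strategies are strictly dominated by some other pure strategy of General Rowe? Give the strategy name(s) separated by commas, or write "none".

S1, S2, S4

S1 is strictly dominated by S3 (Alpha: -4>-8, Beta: 3>-6, Gamma: 8>-4, Delta: 6>-1).
S2: dominated, since S3 does at least as well everywhere (Alpha: -4>-7, Beta: 3>-9, Gamma: 8>-2, Delta: 6>-7).
S3 is not dominated — it holds its own against S1 at Alpha (-4>-8); S2 at Alpha (-4>-7); S4 at Alpha (-4>-5); S5 at Beta (3>-7).
S3 strictly dominates S4 — Alpha: -4>-5, Beta: 3>2, Gamma: 8>-1, Delta: 6>2.
S5: no other strategy beats it everywhere (S1 at Alpha (0>-8); S2 at Alpha (0>-7); S3 at Alpha (0>-4); S4 at Alpha (0>-5)).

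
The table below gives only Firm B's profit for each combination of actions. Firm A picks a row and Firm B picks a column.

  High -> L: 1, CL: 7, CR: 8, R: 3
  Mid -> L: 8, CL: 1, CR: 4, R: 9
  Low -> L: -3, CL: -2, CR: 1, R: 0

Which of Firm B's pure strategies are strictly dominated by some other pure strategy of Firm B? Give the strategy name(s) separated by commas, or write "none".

L, CL

L is strictly dominated by R (High: 3>1, Mid: 9>8, Low: 0>-3).
CR strictly dominates CL — High: 8>7, Mid: 4>1, Low: 1>-2.
Nothing dominates CR: L at High (8>1); CL at High (8>7); R at High (8>3).
R is not dominated — it holds its own against L at High (3>1); CL at Mid (9>1); CR at Mid (9>4).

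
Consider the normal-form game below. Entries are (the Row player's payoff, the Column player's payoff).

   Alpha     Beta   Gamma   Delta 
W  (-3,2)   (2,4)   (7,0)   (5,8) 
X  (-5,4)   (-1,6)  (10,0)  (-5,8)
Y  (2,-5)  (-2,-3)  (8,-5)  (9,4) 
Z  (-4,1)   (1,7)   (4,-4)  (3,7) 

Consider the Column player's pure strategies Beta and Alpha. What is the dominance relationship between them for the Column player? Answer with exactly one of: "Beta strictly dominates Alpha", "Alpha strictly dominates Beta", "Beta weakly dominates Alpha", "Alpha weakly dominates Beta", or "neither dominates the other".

Beta's payoffs vs Alpha's, by the Row player's action — W: 4>2, X: 6>4, Y: -3>-5, Z: 7>1.
Beta gives a strictly higher payoff against each opponent action, so Beta strictly dominates Alpha.

Beta strictly dominates Alpha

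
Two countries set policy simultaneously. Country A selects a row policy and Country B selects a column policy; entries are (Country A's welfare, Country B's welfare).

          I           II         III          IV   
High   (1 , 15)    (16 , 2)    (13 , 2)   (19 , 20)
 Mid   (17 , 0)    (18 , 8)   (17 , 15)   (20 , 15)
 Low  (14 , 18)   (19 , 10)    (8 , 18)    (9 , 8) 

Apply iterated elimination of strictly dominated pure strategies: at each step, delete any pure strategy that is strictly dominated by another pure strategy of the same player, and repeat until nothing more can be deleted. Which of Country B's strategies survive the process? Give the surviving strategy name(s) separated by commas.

III, IV

For Country A, Mid strictly dominates High on the remaining columns (I: 17>1, II: 18>16, III: 17>13, IV: 20>19); eliminate High.
Column II is eliminated: III beats it against every remaining row (Mid: 15>8, Low: 18>10).
For Country A, Mid strictly dominates Low on the remaining columns (I: 17>14, III: 17>8, IV: 20>9); eliminate Low.
For Country B, III strictly dominates I on the remaining rows (Mid: 15>0); eliminate I.
Among the remaining strategies, none is strictly dominated by another pure strategy of the same player, so the elimination stops.
Surviving strategies — Country A: {Mid}; Country B: {III, IV}.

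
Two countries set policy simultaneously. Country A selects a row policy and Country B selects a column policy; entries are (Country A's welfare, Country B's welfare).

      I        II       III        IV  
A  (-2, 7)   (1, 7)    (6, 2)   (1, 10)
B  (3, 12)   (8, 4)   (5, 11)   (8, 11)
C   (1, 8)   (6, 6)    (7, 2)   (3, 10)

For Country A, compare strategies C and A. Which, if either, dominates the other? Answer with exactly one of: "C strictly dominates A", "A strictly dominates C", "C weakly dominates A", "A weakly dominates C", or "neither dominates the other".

C strictly dominates A

Compare C to A across each choice by Country B: I: 1>-2, II: 6>1, III: 7>6, IV: 3>1.
C gives a strictly higher payoff against each choice by Country B, so C strictly dominates A.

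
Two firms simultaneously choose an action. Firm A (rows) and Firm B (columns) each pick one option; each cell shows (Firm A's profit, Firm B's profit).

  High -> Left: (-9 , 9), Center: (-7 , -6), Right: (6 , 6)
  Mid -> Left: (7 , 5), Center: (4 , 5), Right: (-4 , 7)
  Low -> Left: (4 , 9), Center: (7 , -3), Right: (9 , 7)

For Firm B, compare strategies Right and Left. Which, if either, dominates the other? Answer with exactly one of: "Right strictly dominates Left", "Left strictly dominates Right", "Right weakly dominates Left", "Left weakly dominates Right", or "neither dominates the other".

neither dominates the other

Right's payoffs vs Left's, by Firm A's action — High: 6<9, Mid: 7>5, Low: 7<9.
Right does better at Mid but worse at High, Low; neither strategy dominates the other.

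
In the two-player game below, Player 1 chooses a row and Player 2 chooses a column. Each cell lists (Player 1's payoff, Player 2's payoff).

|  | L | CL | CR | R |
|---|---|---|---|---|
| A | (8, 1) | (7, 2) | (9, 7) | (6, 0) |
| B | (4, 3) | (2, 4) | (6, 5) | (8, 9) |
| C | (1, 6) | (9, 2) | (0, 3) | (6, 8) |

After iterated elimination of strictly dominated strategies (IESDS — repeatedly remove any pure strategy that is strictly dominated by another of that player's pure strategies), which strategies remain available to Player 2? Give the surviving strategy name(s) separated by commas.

CR, R

Column CL is eliminated: CR beats it against every remaining row (A: 7>2, B: 5>4, C: 3>2).
For Player 1, B strictly dominates C on the remaining columns (L: 4>1, CR: 6>0, R: 8>6); eliminate C.
For Player 2, CR strictly dominates L on the remaining rows (A: 7>1, B: 5>3); eliminate L.
Among the remaining strategies, none is strictly dominated by another pure strategy of the same player, so the elimination stops.
Surviving strategies — Player 1: {A, B}; Player 2: {CR, R}.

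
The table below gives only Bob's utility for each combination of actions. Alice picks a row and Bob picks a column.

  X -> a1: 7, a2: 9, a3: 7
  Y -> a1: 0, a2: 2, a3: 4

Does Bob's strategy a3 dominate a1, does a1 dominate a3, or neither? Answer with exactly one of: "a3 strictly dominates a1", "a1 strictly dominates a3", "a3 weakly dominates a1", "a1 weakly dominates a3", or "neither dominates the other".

a3 weakly dominates a1

Compare a3 to a1 across each choice by Alice: X: 7=7, Y: 4>0.
a3 is at least as good everywhere and strictly better somewhere (tied only at X), so a3 weakly but not strictly dominates a1.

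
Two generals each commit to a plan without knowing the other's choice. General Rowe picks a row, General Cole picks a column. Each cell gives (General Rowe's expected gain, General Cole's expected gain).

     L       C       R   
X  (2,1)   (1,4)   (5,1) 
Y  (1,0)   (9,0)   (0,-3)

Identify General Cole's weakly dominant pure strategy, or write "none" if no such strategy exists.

C vs L: X: 4>1, Y: 0=0.
C vs R: X: 4>1, Y: 0>-3.
C is at least as good as every other strategy against every opponent action, so it is weakly dominant.

C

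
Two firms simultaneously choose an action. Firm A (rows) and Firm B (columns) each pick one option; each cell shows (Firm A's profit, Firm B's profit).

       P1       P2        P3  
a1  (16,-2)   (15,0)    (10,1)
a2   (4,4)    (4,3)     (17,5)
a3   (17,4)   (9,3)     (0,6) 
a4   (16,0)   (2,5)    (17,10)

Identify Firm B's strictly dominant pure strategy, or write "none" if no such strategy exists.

P3

P3 vs P1: a1: 1>-2, a2: 5>4, a3: 6>4, a4: 10>0.
P3 vs P2: a1: 1>0, a2: 5>3, a3: 6>3, a4: 10>5.
P3 strictly beats every other strategy against every opponent action, so it is strictly dominant.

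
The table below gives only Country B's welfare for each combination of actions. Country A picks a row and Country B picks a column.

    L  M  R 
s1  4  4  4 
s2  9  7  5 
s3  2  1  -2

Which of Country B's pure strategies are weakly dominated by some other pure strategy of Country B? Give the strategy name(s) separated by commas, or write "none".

L is not dominated — it holds its own against M at s2 (9>7); R at s2 (9>5).
M: dominated, since L does at least as well everywhere (s1: 4=4, s2: 9>7, s3: 2>1).
R is weakly dominated by L (s1: 4=4, s2: 9>5, s3: 2>-2).

M, R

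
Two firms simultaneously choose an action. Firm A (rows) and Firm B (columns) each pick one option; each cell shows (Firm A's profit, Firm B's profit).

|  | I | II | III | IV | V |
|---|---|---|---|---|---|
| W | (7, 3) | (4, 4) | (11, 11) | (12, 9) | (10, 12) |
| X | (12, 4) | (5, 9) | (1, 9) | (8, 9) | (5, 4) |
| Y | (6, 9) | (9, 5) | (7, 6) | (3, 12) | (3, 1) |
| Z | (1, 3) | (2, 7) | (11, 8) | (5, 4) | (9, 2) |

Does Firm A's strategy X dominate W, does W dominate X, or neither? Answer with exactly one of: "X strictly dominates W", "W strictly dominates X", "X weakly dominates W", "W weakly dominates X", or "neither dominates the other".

X's payoffs vs W's, by Firm B's action — I: 12>7, II: 5>4, III: 1<11, IV: 8<12, V: 5<10.
X does better at I, II but worse at III, IV, V; neither strategy dominates the other.

neither dominates the other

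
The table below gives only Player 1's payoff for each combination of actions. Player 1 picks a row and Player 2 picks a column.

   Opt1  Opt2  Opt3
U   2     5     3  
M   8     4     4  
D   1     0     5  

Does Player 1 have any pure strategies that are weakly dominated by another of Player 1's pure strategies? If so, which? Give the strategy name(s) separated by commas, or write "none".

U is not dominated — it holds its own against M at Opt2 (5>4); D at Opt1 (2>1).
Nothing dominates M: U at Opt1 (8>2); D at Opt1 (8>1).
D: no other strategy beats it everywhere (U at Opt3 (5>3); M at Opt3 (5>4)).

none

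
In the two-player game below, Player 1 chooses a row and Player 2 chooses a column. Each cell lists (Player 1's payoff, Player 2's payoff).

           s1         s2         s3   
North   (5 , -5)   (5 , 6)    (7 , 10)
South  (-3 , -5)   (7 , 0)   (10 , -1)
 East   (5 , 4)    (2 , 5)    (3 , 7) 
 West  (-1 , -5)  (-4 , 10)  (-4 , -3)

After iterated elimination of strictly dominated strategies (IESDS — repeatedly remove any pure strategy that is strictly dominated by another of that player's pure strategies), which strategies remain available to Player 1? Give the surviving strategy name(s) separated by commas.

Row West is eliminated: North beats it against every remaining column (s1: 5>-1, s2: 5>-4, s3: 7>-4).
Column s1 is eliminated: s2 beats it against every remaining row (North: 6>-5, South: 0>-5, East: 5>4).
Player 1's strategy North is strictly dominated by South (s2: 7>5, s3: 10>7) and is removed.
For Player 1, South strictly dominates East on the remaining columns (s2: 7>2, s3: 10>3); eliminate East.
For Player 2, s2 strictly dominates s3 on the remaining rows (South: 0>-1); eliminate s3.
Among the remaining strategies, none is strictly dominated by another pure strategy of the same player, so the elimination stops.
Surviving strategies — Player 1: {South}; Player 2: {s2}.

South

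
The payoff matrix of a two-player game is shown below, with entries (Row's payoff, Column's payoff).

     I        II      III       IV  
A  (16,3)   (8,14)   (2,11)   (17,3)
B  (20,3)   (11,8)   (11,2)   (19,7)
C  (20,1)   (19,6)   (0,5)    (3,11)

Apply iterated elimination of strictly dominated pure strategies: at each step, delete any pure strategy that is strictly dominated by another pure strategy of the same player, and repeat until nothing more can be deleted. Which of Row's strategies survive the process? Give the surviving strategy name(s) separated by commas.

Row A is eliminated: B beats it against every remaining column (I: 20>16, II: 11>8, III: 11>2, IV: 19>17).
Column's strategy I is strictly dominated by II (B: 8>3, C: 6>1) and is removed.
Column III is eliminated: II beats it against every remaining row (B: 8>2, C: 6>5).
Among the remaining strategies, none is strictly dominated by another pure strategy of the same player, so the elimination stops.
Surviving strategies — Row: {B, C}; Column: {II, IV}.

B, C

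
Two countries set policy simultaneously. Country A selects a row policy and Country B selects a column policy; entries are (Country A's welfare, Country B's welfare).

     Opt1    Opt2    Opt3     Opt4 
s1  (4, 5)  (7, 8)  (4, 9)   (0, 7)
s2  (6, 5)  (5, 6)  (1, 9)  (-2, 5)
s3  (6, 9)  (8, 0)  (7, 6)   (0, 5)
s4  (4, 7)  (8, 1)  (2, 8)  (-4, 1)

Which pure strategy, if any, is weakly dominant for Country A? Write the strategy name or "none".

s3

s3 vs s1: Opt1: 6>4, Opt2: 8>7, Opt3: 7>4, Opt4: 0=0.
s3 vs s2: Opt1: 6=6, Opt2: 8>5, Opt3: 7>1, Opt4: 0>-2.
s3 vs s4: Opt1: 6>4, Opt2: 8=8, Opt3: 7>2, Opt4: 0>-4.
s3 is at least as good as every other strategy against every opponent action, so it is weakly dominant.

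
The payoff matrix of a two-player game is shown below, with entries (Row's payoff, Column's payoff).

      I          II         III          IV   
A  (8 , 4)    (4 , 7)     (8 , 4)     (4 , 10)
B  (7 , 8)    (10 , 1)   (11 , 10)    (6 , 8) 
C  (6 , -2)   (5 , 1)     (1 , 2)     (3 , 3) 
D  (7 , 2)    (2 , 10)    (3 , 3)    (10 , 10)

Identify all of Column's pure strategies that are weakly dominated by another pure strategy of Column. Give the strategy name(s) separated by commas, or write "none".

I is weakly dominated by III (A: 4=4, B: 10>8, C: 2>-2, D: 3>2).
II is weakly dominated by IV (A: 10>7, B: 8>1, C: 3>1, D: 10=10).
Nothing dominates III: I at B (10>8); II at B (10>1); IV at B (10>8).
Nothing dominates IV: I at A (10>4); II at A (10>7); III at A (10>4).

I, II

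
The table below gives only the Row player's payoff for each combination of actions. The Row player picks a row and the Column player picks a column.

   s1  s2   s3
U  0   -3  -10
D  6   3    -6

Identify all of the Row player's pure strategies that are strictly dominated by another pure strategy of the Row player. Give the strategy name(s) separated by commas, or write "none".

U

U: dominated, since D does at least as well everywhere (s1: 6>0, s2: 3>-3, s3: -6>-10).
Nothing dominates D: U at s1 (6>0).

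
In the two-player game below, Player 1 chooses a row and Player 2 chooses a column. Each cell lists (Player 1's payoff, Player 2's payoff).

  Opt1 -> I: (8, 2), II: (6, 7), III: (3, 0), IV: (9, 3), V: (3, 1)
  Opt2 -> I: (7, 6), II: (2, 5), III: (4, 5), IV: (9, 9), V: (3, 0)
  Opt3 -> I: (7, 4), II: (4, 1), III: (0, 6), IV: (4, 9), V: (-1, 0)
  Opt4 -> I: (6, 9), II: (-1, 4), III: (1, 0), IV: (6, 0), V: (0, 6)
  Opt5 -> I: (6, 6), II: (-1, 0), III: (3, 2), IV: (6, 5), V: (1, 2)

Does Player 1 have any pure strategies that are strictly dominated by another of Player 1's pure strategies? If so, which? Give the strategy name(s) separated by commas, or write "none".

Opt1 is not dominated — it holds its own against Opt2 at I (8>7); Opt3 at I (8>7); Opt4 at I (8>6); Opt5 at I (8>6).
Opt2 is not dominated — it holds its own against Opt1 at III (4>3); Opt3 at I (7=7); Opt4 at I (7>6); Opt5 at I (7>6).
Opt1 strictly dominates Opt3 — I: 8>7, II: 6>4, III: 3>0, IV: 9>4, V: 3>-1.
Opt4 is strictly dominated by Opt1 (I: 8>6, II: 6>-1, III: 3>1, IV: 9>6, V: 3>0).
Opt5: dominated, since Opt2 does at least as well everywhere (I: 7>6, II: 2>-1, III: 4>3, IV: 9>6, V: 3>1).

Opt3, Opt4, Opt5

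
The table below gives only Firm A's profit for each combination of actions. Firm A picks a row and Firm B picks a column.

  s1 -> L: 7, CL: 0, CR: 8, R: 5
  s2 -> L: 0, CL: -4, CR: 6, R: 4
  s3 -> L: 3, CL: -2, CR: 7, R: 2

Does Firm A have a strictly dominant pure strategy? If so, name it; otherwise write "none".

s1 vs s2: L: 7>0, CL: 0>-4, CR: 8>6, R: 5>4.
s1 vs s3: L: 7>3, CL: 0>-2, CR: 8>7, R: 5>2.
s1 strictly beats every other strategy against every opponent action, so it is strictly dominant.

s1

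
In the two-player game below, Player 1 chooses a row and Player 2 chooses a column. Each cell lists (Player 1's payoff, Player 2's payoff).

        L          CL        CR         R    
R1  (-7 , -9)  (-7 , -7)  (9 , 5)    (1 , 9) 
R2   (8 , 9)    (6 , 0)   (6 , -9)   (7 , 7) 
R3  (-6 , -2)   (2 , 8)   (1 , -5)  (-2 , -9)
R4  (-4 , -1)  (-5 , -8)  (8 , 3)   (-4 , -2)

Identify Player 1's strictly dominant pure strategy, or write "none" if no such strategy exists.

none

R1 fails to dominate R2 at L (-7<8).
R2 fails to dominate R1 at CR (6<9).
R3 fails to dominate R1 at CR (1<9).
R4 fails to dominate R1 at CR (8<9).
No single strategy dominates all the others.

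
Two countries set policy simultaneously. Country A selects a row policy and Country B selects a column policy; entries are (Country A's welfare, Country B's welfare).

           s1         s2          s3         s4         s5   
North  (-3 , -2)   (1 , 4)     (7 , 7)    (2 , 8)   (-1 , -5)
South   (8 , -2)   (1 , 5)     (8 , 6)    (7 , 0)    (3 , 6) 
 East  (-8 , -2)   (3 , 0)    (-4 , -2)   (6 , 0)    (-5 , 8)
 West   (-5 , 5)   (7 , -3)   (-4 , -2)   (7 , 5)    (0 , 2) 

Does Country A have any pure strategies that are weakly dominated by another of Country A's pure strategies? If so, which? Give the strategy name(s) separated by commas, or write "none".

North, East

North: dominated, since South does at least as well everywhere (s1: 8>-3, s2: 1=1, s3: 8>7, s4: 7>2, s5: 3>-1).
Nothing dominates South: North at s1 (8>-3); East at s1 (8>-8); West at s1 (8>-5).
West weakly dominates East — s1: -5>-8, s2: 7>3, s3: -4=-4, s4: 7>6, s5: 0>-5.
West is not dominated — it holds its own against North at s2 (7>1); South at s2 (7>1); East at s1 (-5>-8).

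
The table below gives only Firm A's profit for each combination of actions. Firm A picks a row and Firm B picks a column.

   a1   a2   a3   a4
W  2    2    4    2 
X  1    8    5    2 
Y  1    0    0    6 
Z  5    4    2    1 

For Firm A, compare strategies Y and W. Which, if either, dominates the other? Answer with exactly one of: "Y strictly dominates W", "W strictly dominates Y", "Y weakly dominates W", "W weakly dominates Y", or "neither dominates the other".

neither dominates the other

Y's payoffs vs W's, by Firm B's action — a1: 1<2, a2: 0<2, a3: 0<4, a4: 6>2.
Y does better at a4 but worse at a1, a2, a3; neither strategy dominates the other.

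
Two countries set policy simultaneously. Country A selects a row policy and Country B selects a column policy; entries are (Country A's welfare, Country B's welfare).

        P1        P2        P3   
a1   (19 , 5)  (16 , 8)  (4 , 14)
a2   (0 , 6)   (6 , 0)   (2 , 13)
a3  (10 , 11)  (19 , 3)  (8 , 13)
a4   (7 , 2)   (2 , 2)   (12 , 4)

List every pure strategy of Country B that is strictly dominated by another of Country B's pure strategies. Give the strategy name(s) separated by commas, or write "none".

P3 strictly dominates P1 — a1: 14>5, a2: 13>6, a3: 13>11, a4: 4>2.
P3 strictly dominates P2 — a1: 14>8, a2: 13>0, a3: 13>3, a4: 4>2.
P3 is not dominated — it holds its own against P1 at a1 (14>5); P2 at a1 (14>8).

P1, P2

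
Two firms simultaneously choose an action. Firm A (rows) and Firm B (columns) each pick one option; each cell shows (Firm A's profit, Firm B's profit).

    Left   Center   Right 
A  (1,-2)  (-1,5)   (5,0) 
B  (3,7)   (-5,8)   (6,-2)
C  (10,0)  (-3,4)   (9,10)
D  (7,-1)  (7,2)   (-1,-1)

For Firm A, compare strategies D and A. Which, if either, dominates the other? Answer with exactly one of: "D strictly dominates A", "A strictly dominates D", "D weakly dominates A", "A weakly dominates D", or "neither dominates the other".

neither dominates the other

D's payoffs vs A's, by Firm B's action — Left: 7>1, Center: 7>-1, Right: -1<5.
D does better at Left, Center but worse at Right; neither strategy dominates the other.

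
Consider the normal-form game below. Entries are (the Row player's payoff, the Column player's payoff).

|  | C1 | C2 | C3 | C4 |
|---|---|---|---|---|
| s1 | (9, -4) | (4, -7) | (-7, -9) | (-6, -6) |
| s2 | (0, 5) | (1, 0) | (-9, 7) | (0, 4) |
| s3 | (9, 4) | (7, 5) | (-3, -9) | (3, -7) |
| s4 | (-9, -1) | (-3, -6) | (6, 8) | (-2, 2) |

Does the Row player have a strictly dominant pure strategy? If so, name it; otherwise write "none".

s1 fails to dominate s2 at C4 (-6<0).
s2 fails to dominate s1 at C1 (0<9).
s3 fails to dominate s1 at C1 (9=9).
s4 fails to dominate s1 at C1 (-9<9).
No single strategy dominates all the others.

none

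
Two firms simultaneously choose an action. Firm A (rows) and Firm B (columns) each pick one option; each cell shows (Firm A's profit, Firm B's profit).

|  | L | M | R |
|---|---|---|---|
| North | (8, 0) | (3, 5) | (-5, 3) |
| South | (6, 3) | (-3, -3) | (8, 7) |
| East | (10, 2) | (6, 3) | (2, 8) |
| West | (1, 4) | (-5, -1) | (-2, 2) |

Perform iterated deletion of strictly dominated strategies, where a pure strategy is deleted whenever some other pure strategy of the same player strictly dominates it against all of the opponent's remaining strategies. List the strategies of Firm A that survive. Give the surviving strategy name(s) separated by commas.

For Firm A, East strictly dominates North on the remaining columns (L: 10>8, M: 6>3, R: 2>-5); eliminate North.
Firm A's strategy West is strictly dominated by South (L: 6>1, M: -3>-5, R: 8>-2) and is removed.
Column L is eliminated: R beats it against every remaining row (South: 7>3, East: 8>2).
For Firm B, R strictly dominates M on the remaining rows (South: 7>-3, East: 8>3); eliminate M.
For Firm A, South strictly dominates East on the remaining columns (R: 8>2); eliminate East.
Among the remaining strategies, none is strictly dominated by another pure strategy of the same player, so the elimination stops.
Surviving strategies — Firm A: {South}; Firm B: {R}.

South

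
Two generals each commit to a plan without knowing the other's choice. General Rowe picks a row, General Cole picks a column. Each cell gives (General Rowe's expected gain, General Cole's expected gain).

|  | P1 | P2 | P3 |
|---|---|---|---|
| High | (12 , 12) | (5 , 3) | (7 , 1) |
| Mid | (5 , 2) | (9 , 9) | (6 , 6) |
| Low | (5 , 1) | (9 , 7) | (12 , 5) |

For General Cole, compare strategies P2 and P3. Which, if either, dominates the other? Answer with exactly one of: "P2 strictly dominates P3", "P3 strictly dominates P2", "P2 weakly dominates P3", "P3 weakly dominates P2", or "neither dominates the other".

P2's payoffs vs P3's, by General Rowe's action — High: 3>1, Mid: 9>6, Low: 7>5.
Every comparison favours P2, so P2 strictly dominates P3.

P2 strictly dominates P3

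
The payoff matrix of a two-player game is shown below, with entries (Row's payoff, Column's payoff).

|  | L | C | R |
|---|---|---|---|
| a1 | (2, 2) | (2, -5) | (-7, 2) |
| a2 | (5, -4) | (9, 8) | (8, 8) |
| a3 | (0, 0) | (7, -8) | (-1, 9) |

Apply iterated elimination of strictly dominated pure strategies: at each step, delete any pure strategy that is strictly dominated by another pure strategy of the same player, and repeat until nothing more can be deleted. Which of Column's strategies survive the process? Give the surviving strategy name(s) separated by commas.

Row a1 is eliminated: a2 beats it against every remaining column (L: 5>2, C: 9>2, R: 8>-7).
Row a3 is eliminated: a2 beats it against every remaining column (L: 5>0, C: 9>7, R: 8>-1).
For Column, C strictly dominates L on the remaining rows (a2: 8>-4); eliminate L.
Among the remaining strategies, none is strictly dominated by another pure strategy of the same player, so the elimination stops.
Surviving strategies — Row: {a2}; Column: {C, R}.

C, R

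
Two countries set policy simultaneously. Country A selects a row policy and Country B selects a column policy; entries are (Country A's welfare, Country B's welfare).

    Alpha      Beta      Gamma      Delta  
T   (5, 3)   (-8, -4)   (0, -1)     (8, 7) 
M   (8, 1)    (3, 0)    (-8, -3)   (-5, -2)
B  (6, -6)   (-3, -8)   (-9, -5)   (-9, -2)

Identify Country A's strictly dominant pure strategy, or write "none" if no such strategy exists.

T fails to dominate M at Alpha (5<8).
M fails to dominate T at Gamma (-8<0).
B fails to dominate T at Gamma (-9<0).
No single strategy dominates all the others.

none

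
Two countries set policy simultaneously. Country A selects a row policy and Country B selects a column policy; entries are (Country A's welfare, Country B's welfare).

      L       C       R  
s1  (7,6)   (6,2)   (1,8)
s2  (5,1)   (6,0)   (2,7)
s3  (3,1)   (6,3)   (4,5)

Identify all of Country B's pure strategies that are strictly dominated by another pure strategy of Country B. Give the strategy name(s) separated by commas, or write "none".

R strictly dominates L — s1: 8>6, s2: 7>1, s3: 5>1.
C is strictly dominated by R (s1: 8>2, s2: 7>0, s3: 5>3).
R: no other strategy beats it everywhere (L at s1 (8>6); C at s1 (8>2)).

L, C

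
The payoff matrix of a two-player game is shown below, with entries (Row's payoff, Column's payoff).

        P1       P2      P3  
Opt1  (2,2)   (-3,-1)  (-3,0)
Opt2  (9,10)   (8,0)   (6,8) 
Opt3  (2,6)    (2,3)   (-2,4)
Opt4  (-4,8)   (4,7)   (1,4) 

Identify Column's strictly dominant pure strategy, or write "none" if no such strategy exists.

P1 vs P2: Opt1: 2>-1, Opt2: 10>0, Opt3: 6>3, Opt4: 8>7.
P1 vs P3: Opt1: 2>0, Opt2: 10>8, Opt3: 6>4, Opt4: 8>4.
P1 strictly beats every other strategy against every opponent action, so it is strictly dominant.

P1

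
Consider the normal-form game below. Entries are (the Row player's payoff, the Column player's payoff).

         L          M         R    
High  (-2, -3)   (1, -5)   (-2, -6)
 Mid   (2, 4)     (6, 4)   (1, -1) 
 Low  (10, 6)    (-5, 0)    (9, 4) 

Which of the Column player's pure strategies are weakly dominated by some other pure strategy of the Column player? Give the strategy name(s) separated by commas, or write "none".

M, R

L: no other strategy beats it everywhere (M at High (-3>-5); R at High (-3>-6)).
L weakly dominates M — High: -3>-5, Mid: 4=4, Low: 6>0.
R: dominated, since L does at least as well everywhere (High: -3>-6, Mid: 4>-1, Low: 6>4).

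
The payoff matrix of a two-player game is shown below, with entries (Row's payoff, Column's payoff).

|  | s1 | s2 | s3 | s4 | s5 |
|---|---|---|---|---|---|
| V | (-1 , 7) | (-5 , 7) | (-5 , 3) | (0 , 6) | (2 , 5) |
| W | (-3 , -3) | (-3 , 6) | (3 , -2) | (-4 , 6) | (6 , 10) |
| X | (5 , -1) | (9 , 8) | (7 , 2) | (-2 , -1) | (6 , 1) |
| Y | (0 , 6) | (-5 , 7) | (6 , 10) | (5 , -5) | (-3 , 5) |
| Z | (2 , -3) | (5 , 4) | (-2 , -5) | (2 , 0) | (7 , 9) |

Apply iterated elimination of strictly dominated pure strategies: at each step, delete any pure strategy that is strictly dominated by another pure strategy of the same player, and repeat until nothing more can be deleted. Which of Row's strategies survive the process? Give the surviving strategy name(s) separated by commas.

Row's strategy V is strictly dominated by Z (s1: 2>-1, s2: 5>-5, s3: -2>-5, s4: 2>0, s5: 7>2) and is removed.
For Column, s2 strictly dominates s1 on the remaining rows (W: 6>-3, X: 8>-1, Y: 7>6, Z: 4>-3); eliminate s1.
Column's strategy s4 is strictly dominated by s5 (W: 10>6, X: 1>-1, Y: 5>-5, Z: 9>0) and is removed.
Row's strategy Y is strictly dominated by X (s2: 9>-5, s3: 7>6, s5: 6>-3) and is removed.
Column's strategy s3 is strictly dominated by s2 (W: 6>-2, X: 8>2, Z: 4>-5) and is removed.
For Row, Z strictly dominates W on the remaining columns (s2: 5>-3, s5: 7>6); eliminate W.
Among the remaining strategies, none is strictly dominated by another pure strategy of the same player, so the elimination stops.
Surviving strategies — Row: {X, Z}; Column: {s2, s5}.

X, Z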